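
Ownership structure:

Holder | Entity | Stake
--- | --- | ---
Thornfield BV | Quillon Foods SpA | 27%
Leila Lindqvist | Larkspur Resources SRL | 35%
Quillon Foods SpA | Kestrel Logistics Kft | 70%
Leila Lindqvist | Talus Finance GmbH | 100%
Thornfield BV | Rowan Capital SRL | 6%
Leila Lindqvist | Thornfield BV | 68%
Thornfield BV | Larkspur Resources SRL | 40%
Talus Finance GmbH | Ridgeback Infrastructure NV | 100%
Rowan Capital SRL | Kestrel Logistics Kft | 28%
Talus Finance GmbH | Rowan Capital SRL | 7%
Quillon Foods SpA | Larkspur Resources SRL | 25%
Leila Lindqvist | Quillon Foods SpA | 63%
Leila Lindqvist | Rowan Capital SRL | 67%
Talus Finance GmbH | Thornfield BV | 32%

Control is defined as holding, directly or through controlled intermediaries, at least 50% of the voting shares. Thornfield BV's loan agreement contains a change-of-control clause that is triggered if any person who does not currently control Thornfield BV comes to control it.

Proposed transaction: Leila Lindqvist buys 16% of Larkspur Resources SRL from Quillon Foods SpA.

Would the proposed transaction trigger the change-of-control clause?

The purchase adds only to Leila's holdings (Quillon's stake shrinks), so Leila is the only person who could newly come to control Thornfield.
Leila holds 100% of Talus, so Leila controls Talus.
Leila and Talus together hold 68% + 32% = 100% of Thornfield, so Leila controls Thornfield.
So Leila already controls Thornfield before the transaction.
After the purchase, Leila's direct stake in Larkspur rises to 35% + 16% = 51%, and Quillon's stake falls to 9%.
Leila controlled Thornfield already, so this is not a new person acquiring control; every other person's position is unchanged or reduced.
No new person acquires control, so the clause is not triggered.

No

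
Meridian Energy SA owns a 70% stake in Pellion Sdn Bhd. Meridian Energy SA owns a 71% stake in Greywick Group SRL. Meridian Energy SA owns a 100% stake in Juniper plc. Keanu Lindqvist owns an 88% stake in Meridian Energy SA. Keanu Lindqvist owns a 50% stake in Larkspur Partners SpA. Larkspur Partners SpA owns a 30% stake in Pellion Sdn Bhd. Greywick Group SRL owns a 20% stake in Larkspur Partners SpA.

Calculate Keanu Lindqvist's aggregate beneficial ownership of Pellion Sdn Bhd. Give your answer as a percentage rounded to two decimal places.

Keanu reaches Pellion along 3 paths.
Via Meridian: 88% × 70% = 61.6%.
Via Larkspur: 50% × 30% = 15%.
Via Meridian → Greywick → Larkspur: 88% × 71% × 20% × 30% = 3.7488%.
Total: 61.6% + 15% + 3.7488% = 80.3488%.
Rounded: 80.35%.

80.35%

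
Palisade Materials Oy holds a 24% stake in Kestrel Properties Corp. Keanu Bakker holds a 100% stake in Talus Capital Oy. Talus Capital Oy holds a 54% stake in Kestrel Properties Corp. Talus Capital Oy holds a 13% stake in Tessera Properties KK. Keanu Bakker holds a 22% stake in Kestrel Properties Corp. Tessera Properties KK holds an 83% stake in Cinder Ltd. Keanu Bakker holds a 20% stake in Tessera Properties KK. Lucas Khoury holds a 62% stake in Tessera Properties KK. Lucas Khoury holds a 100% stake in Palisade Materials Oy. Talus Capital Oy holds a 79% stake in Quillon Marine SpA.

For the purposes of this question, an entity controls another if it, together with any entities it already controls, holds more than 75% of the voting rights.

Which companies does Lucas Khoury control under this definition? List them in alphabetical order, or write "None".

Palisade Materials Oy

Lucas holds 100% of Palisade, so Lucas controls Palisade.
No other company's threshold is met.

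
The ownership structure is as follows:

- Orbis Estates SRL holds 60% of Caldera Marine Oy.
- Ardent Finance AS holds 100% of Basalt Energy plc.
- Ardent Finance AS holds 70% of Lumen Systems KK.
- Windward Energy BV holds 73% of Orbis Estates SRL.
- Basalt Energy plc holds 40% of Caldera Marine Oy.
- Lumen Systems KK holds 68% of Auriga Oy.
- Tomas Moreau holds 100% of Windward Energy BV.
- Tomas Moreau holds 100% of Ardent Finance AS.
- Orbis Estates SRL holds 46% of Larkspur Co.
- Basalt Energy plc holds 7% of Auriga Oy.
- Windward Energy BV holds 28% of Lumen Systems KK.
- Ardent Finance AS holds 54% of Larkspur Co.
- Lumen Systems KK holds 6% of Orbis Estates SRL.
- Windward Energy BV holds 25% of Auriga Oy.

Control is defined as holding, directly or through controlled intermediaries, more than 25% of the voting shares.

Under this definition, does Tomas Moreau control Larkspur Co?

Tomas holds 100% of Ardent, so Tomas controls Ardent.
Tomas holds 100% of Windward, so Tomas controls Windward.
Ardent and Windward together hold 70% + 28% = 98% of Lumen, so Tomas controls Lumen.
Windward and Lumen together hold 73% + 6% = 79% of Orbis, so Tomas controls Orbis.
Orbis and Ardent together hold 46% + 54% = 100% of Larkspur, so Tomas controls Larkspur.

Yes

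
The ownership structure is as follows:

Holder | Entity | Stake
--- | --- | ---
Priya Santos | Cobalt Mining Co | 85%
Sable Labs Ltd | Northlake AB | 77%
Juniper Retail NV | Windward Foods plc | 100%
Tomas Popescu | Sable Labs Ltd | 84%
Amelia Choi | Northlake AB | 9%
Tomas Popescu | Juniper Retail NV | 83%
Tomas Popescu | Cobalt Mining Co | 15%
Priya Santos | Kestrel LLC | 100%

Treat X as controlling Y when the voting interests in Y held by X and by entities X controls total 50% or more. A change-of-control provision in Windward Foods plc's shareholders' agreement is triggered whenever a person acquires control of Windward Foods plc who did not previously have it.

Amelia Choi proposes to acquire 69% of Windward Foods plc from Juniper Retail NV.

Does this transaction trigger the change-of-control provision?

Yes

The purchase adds only to Amelia's holdings (Juniper's stake shrinks), so Amelia is the only person who could newly come to control Windward.
Amelia's largest direct stake is 9% in Northlake, which does not meet the threshold, so Amelia controls no company.
Neither Amelia nor any entity Amelia controls holds any voting interest in Windward.
So before the transaction, Amelia does not control Windward.
After the purchase, Amelia holds 69% of Windward directly, and Juniper's stake falls to 31%.
Amelia holds 69% of Windward, so Amelia controls Windward.
Amelia did not control Windward before and does after, so the clause is triggered.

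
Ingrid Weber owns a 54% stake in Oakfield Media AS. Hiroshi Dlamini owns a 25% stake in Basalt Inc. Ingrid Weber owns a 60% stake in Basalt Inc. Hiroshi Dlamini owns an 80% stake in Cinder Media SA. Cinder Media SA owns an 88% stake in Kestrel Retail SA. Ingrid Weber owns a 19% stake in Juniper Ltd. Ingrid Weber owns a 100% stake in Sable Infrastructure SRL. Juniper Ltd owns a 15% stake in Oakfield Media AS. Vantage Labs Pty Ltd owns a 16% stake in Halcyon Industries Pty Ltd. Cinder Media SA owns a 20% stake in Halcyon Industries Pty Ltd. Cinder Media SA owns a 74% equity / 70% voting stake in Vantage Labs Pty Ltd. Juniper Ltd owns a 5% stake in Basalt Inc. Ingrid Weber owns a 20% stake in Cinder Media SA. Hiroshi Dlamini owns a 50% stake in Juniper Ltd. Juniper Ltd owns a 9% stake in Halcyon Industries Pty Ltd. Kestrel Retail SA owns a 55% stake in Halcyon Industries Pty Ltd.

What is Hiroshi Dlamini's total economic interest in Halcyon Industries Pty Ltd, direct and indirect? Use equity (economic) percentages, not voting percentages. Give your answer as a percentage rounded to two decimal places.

Hiroshi reaches Halcyon along 4 paths.
Via Cinder: 80% × 20% = 16%.
Via Cinder → Vantage: 80% × 74% × 16% = 9.472%.
Via Cinder → Kestrel: 80% × 88% × 55% = 38.72%.
Via Juniper: 50% × 9% = 4.5%.
Total: 16% + 9.472% + 38.72% + 4.5% = 68.692%.
Rounded: 68.69%.

68.69%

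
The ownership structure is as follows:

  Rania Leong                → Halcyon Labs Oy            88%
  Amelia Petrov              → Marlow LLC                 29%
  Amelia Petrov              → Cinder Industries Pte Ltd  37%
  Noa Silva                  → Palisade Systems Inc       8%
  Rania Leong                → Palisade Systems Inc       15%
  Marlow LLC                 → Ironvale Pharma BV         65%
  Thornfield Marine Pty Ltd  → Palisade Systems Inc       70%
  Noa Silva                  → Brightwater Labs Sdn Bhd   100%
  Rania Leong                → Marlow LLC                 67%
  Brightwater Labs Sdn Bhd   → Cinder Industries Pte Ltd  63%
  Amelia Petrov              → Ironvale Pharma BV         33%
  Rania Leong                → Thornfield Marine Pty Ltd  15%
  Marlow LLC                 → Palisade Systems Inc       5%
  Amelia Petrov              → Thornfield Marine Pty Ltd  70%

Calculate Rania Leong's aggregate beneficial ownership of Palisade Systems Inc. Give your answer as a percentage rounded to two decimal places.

28.85%

Rania reaches Palisade along 3 paths.
Via Marlow: 67% × 5% = 3.35%.
Via Thornfield: 15% × 70% = 10.5%.
Direct stake: 15% = 15%.
Total: 3.35% + 10.5% + 15% = 28.85%.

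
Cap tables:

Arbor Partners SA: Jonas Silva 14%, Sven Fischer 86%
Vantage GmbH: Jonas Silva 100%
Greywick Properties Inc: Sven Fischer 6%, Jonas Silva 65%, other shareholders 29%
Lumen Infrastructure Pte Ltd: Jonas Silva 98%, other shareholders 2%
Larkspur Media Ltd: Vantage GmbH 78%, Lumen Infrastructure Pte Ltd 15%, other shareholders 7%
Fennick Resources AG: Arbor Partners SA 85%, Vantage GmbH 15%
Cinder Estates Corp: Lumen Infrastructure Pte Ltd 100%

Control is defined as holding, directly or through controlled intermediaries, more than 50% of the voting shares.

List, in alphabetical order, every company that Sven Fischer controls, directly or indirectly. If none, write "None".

Sven holds 86% of Arbor, so Sven controls Arbor.
Arbor holds 85% of Fennick, so Sven controls Fennick.
No other company's threshold is met.

Arbor Partners SA, Fennick Resources AG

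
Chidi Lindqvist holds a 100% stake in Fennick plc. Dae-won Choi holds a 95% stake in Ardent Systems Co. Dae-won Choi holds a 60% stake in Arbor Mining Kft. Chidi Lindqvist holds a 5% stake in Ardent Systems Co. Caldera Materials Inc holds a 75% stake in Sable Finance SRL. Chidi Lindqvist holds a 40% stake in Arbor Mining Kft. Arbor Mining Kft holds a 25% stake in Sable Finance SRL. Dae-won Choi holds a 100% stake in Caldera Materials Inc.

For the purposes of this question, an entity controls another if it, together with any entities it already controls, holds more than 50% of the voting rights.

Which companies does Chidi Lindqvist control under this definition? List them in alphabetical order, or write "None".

Chidi holds 100% of Fennick, so Chidi controls Fennick.
No other company's threshold is met.

Fennick plc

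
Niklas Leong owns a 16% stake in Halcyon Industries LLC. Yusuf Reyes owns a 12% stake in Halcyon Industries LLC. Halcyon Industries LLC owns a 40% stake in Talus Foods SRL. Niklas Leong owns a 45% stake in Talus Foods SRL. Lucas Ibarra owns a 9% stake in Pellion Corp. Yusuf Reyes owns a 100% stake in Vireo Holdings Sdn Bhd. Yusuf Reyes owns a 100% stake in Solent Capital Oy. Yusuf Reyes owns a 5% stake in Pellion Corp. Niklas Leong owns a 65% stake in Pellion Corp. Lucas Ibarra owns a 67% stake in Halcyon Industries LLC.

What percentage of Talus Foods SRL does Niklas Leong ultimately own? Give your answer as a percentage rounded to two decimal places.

Niklas reaches Talus along 2 paths.
Direct stake: 45% = 45%.
Via Halcyon: 16% × 40% = 6.4%.
Total: 45% + 6.4% = 51.4%.
Rounded: 51.40%.

51.40%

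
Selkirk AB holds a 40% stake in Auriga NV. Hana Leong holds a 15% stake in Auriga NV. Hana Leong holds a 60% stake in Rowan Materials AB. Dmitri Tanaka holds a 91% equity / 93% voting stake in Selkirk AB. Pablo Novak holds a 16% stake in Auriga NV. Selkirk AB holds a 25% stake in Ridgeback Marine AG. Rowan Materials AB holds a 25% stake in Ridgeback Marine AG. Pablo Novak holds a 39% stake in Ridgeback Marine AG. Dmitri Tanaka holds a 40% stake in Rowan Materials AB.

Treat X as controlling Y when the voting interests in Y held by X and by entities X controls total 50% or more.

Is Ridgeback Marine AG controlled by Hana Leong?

Hana holds 60% of Rowan, so Hana controls Rowan.
In Ridgeback, Hana's side holds only 25%, not ≥ 50%.
So Hana does not control Ridgeback.

No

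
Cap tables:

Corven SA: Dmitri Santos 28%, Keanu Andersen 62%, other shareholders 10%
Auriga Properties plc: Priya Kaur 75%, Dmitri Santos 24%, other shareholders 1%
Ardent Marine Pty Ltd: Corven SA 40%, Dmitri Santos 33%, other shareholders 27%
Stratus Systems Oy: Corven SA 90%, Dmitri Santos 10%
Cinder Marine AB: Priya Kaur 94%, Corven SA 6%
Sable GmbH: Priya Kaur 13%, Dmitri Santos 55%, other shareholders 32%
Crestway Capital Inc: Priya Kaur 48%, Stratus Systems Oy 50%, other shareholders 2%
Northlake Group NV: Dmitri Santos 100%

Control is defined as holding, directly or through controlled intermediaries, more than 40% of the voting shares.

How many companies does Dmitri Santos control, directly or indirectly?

Dmitri holds 55% of Sable, so Dmitri controls Sable.
Dmitri holds 100% of Northlake, so Dmitri controls Northlake.
No other company's threshold is met.
Dmitri controls 2 companies.

2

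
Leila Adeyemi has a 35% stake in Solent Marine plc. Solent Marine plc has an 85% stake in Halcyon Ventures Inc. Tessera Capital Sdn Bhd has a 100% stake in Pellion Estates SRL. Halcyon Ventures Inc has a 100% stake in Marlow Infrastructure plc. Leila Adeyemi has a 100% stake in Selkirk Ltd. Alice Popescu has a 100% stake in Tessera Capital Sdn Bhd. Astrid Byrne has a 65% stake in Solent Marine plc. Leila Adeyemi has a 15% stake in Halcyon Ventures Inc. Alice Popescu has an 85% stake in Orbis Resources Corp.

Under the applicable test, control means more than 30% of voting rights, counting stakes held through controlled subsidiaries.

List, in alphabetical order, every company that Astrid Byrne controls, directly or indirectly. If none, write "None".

Astrid holds 65% of Solent, so Astrid controls Solent.
Solent holds 85% of Halcyon, so Astrid controls Halcyon.
Halcyon holds 100% of Marlow, so Astrid controls Marlow.
No other company's threshold is met.

Halcyon Ventures Inc, Marlow Infrastructure plc, Solent Marine plc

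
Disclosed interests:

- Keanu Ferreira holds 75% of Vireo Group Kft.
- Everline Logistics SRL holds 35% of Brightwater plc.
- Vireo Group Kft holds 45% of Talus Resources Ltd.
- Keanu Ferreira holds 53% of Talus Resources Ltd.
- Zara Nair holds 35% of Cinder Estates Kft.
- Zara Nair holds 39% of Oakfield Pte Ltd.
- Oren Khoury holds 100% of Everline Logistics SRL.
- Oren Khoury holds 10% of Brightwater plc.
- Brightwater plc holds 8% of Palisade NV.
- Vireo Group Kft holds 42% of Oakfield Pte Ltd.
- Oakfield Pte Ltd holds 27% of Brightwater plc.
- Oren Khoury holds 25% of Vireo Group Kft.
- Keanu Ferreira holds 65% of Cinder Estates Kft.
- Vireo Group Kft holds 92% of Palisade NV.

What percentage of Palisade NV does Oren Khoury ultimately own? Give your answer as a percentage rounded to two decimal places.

Oren reaches Palisade along 4 paths.
Via Vireo: 25% × 92% = 23%.
Via Brightwater: 10% × 8% = 0.8%.
Via Vireo → Oakfield → Brightwater: 25% × 42% × 27% × 8% = 0.2268%.
Via Everline → Brightwater: 100% × 35% × 8% = 2.8%.
Total: 23% + 0.8% + 0.2268% + 2.8% = 26.8268%.
Rounded: 26.83%.

26.83%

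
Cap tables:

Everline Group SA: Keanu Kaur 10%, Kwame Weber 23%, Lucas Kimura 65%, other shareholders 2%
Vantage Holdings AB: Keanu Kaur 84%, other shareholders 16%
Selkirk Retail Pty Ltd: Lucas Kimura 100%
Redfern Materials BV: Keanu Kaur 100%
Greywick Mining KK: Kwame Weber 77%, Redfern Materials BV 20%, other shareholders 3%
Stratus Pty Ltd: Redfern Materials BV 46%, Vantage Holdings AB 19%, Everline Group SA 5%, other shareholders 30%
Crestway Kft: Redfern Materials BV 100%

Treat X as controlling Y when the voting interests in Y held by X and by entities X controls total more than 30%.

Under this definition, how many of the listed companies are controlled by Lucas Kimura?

2

Lucas holds 65% of Everline, so Lucas controls Everline.
Lucas holds 100% of Selkirk, so Lucas controls Selkirk.
No other company's threshold is met.
Lucas controls 2 companies.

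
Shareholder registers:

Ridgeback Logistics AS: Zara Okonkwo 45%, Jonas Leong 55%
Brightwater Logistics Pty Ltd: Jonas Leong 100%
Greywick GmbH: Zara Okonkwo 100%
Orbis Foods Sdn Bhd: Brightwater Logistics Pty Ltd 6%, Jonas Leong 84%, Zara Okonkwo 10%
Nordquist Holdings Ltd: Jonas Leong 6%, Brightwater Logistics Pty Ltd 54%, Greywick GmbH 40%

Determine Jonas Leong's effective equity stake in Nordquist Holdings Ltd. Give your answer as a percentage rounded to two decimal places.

Jonas reaches Nordquist along 2 paths.
Direct stake: 6% = 6%.
Via Brightwater: 100% × 54% = 54%.
Total: 6% + 54% = 60%.
Rounded: 60.00%.

60.00%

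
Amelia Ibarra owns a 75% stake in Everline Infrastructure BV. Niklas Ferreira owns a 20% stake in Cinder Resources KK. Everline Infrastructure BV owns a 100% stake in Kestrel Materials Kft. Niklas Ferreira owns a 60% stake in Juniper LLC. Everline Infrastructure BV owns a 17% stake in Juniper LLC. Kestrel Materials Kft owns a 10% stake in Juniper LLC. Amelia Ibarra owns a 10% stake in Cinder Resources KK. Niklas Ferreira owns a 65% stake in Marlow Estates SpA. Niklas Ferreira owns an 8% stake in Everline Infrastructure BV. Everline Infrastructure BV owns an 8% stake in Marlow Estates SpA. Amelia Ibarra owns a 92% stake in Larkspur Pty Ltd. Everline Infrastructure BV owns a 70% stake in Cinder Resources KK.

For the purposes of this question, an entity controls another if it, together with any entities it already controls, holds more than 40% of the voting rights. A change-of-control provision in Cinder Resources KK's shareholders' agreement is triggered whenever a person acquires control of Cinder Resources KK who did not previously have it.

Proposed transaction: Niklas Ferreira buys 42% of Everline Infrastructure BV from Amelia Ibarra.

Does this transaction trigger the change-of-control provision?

The purchase adds only to Niklas's holdings (Amelia's stake shrinks), so Niklas is the only person who could newly come to control Cinder.
Niklas holds 65% of Marlow, so Niklas controls Marlow.
Niklas holds 60% of Juniper, so Niklas controls Juniper.
In Cinder, Niklas's side holds only 20%, not > 40%.
So before the transaction, Niklas does not control Cinder.
After the purchase, Niklas's direct stake in Everline rises to 8% + 42% = 50%, and Amelia's stake falls to 33%.
Niklas holds 50% of Everline, so Niklas controls Everline.
Everline and Niklas together hold 70% + 20% = 90% of Cinder, so Niklas controls Cinder.
Niklas did not control Cinder before and does after, so the clause is triggered.

Yes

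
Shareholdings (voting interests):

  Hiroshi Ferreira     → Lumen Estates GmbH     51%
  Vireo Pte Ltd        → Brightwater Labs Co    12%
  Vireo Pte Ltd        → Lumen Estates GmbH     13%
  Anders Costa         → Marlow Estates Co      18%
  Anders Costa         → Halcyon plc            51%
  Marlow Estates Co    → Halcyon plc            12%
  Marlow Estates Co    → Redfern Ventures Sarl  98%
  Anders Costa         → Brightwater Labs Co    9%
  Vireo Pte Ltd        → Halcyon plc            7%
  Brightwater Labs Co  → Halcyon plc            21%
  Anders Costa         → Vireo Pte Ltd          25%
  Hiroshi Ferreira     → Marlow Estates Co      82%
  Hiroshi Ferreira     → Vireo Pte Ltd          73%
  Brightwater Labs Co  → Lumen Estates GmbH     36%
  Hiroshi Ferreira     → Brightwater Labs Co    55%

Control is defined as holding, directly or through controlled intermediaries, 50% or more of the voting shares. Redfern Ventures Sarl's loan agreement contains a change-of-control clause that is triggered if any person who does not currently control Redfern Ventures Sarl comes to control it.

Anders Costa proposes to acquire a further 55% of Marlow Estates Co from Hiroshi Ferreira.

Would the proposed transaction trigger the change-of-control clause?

The purchase adds only to Anders's holdings (Hiroshi's stake shrinks), so Anders is the only person who could newly come to control Redfern.
Anders holds 51% of Halcyon, so Anders controls Halcyon.
Neither Anders nor any entity Anders controls holds any voting interest in Redfern.
So before the transaction, Anders does not control Redfern.
After the purchase, Anders's direct stake in Marlow rises to 18% + 55% = 73%, and Hiroshi's stake falls to 27%.
Anders holds 73% of Marlow, so Anders controls Marlow.
Marlow holds 98% of Redfern, so Anders controls Redfern.
Anders did not control Redfern before and does after, so the clause is triggered.

Yes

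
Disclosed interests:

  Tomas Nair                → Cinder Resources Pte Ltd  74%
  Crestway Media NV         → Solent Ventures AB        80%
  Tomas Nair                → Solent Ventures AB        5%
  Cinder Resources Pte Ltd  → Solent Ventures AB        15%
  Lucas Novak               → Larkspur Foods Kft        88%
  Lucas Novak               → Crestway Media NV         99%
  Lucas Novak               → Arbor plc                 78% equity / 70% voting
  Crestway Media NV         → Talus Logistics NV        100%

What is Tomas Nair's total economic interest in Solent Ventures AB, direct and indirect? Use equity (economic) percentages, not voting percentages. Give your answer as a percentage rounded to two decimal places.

Tomas reaches Solent along 2 paths.
Direct stake: 5% = 5%.
Via Cinder: 74% × 15% = 11.1%.
Total: 5% + 11.1% = 16.1%.
Rounded: 16.10%.

16.10%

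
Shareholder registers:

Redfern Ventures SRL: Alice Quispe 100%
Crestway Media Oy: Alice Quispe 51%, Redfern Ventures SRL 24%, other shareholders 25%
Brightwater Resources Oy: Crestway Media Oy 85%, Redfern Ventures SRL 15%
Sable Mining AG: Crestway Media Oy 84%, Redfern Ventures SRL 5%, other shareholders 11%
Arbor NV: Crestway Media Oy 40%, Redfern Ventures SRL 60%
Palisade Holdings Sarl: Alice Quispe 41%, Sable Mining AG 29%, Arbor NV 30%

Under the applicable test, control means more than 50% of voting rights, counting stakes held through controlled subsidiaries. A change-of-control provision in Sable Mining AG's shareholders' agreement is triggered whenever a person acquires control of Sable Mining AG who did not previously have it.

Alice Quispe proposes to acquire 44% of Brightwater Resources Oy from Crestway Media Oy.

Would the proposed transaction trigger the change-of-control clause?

The purchase adds only to Alice's holdings (Crestway's stake shrinks), so Alice is the only person who could newly come to control Sable.
Alice holds 100% of Redfern, so Alice controls Redfern.
Alice and Redfern together hold 51% + 24% = 75% of Crestway, so Alice controls Crestway.
Crestway and Redfern together hold 84% + 5% = 89% of Sable, so Alice controls Sable.
So Alice already controls Sable before the transaction.
After the purchase, Alice holds 44% of Brightwater directly, and Crestway's stake falls to 41%.
Alice controlled Sable already, so this is not a new person acquiring control; every other person's position is unchanged or reduced.
No new person acquires control, so the clause is not triggered.

No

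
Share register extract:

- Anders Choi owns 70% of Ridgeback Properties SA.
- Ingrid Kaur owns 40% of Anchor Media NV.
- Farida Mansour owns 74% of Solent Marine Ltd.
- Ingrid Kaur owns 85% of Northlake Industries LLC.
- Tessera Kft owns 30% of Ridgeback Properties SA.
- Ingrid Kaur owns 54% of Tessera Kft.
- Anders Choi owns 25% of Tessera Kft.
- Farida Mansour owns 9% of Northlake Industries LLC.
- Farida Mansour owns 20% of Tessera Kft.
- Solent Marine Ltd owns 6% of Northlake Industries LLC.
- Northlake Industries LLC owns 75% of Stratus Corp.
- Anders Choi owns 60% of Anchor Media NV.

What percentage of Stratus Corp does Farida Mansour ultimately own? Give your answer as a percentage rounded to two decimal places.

Farida reaches Stratus along 2 paths.
Via Solent → Northlake: 74% × 6% × 75% = 3.33%.
Via Northlake: 9% × 75% = 6.75%.
Total: 3.33% + 6.75% = 10.08%.

10.08%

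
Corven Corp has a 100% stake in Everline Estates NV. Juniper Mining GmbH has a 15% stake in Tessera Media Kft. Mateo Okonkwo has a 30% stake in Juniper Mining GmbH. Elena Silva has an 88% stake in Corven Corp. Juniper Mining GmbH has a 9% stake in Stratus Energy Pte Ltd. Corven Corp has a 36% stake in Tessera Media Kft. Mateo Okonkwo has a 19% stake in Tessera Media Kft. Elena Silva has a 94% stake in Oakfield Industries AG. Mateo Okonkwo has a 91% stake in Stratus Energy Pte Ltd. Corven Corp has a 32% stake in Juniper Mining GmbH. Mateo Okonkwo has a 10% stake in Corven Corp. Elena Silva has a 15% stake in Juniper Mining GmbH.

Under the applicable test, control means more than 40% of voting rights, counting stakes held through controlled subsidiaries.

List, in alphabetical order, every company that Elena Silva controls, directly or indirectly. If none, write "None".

Elena holds 88% of Corven, so Elena controls Corven.
Elena and Corven together hold 15% + 32% = 47% of Juniper, so Elena controls Juniper.
Corven and Juniper together hold 36% + 15% = 51% of Tessera, so Elena controls Tessera.
Elena holds 94% of Oakfield, so Elena controls Oakfield.
Corven holds 100% of Everline, so Elena controls Everline.
No other company's threshold is met.

Corven Corp, Everline Estates NV, Juniper Mining GmbH, Oakfield Industries AG, Tessera Media Kft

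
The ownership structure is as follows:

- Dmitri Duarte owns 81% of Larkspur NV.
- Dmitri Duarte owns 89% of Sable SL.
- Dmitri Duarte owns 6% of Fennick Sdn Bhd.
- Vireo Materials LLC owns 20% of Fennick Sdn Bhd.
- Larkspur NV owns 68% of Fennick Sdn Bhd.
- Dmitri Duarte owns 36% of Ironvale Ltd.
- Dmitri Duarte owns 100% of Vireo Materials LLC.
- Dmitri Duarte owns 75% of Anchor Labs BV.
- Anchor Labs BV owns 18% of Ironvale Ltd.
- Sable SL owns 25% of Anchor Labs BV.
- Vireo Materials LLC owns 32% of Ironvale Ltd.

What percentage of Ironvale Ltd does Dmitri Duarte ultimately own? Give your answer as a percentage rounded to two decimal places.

Dmitri reaches Ironvale along 4 paths.
Via Vireo: 100% × 32% = 32%.
Direct stake: 36% = 36%.
Via Sable → Anchor: 89% × 25% × 18% = 4.005%.
Via Anchor: 75% × 18% = 13.5%.
Total: 32% + 36% + 4.005% + 13.5% = 85.505%.
Rounded: 85.51%.

85.51%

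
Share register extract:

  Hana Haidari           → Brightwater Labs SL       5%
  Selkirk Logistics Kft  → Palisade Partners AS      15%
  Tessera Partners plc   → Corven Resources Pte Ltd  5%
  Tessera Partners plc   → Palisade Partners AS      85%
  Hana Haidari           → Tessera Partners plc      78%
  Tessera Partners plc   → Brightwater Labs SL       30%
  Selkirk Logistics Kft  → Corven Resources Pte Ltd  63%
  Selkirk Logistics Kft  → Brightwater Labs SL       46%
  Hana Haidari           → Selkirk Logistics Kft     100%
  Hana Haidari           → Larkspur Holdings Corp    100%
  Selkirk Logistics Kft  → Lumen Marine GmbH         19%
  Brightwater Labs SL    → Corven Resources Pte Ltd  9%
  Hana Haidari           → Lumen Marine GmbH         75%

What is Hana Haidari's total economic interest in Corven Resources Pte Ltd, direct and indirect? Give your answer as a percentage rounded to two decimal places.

73.60%

Hana reaches Corven along 5 paths.
Via Brightwater: 5% × 9% = 0.45%.
Via Selkirk → Brightwater: 100% × 46% × 9% = 4.14%.
Via Tessera → Brightwater: 78% × 30% × 9% = 2.106%.
Via Tessera: 78% × 5% = 3.9%.
Via Selkirk: 100% × 63% = 63%.
Total: 0.45% + 4.14% + 2.106% + 3.9% + 63% = 73.596%.
Rounded: 73.60%.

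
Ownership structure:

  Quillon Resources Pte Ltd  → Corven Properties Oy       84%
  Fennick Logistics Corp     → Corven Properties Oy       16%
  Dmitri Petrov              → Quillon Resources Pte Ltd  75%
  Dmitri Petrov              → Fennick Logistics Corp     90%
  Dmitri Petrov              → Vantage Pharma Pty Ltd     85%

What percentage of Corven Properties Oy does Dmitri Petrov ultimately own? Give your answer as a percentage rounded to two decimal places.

77.40%

Dmitri reaches Corven along 2 paths.
Via Fennick: 90% × 16% = 14.4%.
Via Quillon: 75% × 84% = 63%.
Total: 14.4% + 63% = 77.4%.
Rounded: 77.40%.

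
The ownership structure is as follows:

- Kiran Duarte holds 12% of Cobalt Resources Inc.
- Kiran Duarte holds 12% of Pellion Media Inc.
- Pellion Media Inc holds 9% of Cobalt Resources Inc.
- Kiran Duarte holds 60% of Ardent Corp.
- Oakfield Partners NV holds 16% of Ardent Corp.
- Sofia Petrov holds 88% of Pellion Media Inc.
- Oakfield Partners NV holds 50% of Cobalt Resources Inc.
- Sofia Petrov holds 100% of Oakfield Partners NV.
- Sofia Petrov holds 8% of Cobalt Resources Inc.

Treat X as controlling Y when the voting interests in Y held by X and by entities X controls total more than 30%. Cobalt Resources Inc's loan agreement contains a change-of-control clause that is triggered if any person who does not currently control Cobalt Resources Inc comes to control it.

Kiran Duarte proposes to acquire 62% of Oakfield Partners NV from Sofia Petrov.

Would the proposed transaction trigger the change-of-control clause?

Yes

The purchase adds only to Kiran's holdings (Sofia's stake shrinks), so Kiran is the only person who could newly come to control Cobalt.
Kiran holds 60% of Ardent, so Kiran controls Ardent.
In Cobalt, Kiran's side holds only 12%, not > 30%.
So before the transaction, Kiran does not control Cobalt.
After the purchase, Kiran holds 62% of Oakfield directly, and Sofia's stake falls to 38%.
Kiran holds 62% of Oakfield, so Kiran controls Oakfield.
Oakfield and Kiran together hold 50% + 12% = 62% of Cobalt, so Kiran controls Cobalt.
Kiran did not control Cobalt before and does after, so the clause is triggered.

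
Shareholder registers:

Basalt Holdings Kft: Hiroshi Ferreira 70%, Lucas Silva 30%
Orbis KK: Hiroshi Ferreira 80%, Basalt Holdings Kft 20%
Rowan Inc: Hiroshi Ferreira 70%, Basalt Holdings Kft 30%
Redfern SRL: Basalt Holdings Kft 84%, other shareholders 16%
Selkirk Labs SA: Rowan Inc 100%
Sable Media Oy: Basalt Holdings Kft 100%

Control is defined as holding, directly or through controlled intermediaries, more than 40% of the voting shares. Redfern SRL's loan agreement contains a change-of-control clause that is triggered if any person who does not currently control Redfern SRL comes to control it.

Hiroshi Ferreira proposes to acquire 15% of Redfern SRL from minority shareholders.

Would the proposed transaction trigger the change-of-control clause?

The purchase changes only Hiroshi's holdings, so Hiroshi is the only person who could newly come to control Redfern.
Hiroshi holds 70% of Basalt, so Hiroshi controls Basalt.
Basalt holds 84% of Redfern, so Hiroshi controls Redfern.
So Hiroshi already controls Redfern before the transaction.
After the purchase, Hiroshi holds 15% of Redfern directly.
Hiroshi controlled Redfern already, so this is not a new person acquiring control; every other person's position is unchanged or reduced.
No new person acquires control, so the clause is not triggered.

No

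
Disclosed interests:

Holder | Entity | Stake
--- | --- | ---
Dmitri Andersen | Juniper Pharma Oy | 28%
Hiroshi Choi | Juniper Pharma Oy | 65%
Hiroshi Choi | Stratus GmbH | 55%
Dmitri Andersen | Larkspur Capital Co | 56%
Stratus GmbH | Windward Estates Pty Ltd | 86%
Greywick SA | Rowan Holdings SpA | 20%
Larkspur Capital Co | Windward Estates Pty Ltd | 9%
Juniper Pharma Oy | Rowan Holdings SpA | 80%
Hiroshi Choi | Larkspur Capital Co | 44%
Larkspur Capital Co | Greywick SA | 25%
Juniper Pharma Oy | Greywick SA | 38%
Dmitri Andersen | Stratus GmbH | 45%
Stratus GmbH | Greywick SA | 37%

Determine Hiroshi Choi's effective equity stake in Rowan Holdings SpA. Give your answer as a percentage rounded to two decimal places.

63.21%

Hiroshi reaches Rowan along 4 paths.
Via Stratus → Greywick: 55% × 37% × 20% = 4.07%.
Via Juniper → Greywick: 65% × 38% × 20% = 4.94%.
Via Larkspur → Greywick: 44% × 25% × 20% = 2.2%.
Via Juniper: 65% × 80% = 52%.
Total: 4.07% + 4.94% + 2.2% + 52% = 63.21%.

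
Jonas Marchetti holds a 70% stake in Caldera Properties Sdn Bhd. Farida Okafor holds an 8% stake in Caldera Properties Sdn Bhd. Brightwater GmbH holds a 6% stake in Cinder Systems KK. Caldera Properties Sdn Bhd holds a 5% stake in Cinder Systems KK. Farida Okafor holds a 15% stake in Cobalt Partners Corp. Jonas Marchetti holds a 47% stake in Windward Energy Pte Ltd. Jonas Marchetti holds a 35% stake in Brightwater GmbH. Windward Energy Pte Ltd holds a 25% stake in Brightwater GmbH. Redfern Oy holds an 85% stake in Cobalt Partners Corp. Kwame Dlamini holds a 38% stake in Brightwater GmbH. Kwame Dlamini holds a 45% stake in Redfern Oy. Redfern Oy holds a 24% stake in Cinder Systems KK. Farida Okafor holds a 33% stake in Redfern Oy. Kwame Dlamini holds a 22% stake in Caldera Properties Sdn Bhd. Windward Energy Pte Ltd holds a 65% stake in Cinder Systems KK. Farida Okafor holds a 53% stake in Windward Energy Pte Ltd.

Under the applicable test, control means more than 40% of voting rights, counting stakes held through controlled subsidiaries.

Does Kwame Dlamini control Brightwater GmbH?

Kwame holds 45% of Redfern, so Kwame controls Redfern.
Redfern holds 85% of Cobalt, so Kwame controls Cobalt.
In Brightwater, Kwame's side holds only 38%, not > 40%.
So Kwame does not control Brightwater.

No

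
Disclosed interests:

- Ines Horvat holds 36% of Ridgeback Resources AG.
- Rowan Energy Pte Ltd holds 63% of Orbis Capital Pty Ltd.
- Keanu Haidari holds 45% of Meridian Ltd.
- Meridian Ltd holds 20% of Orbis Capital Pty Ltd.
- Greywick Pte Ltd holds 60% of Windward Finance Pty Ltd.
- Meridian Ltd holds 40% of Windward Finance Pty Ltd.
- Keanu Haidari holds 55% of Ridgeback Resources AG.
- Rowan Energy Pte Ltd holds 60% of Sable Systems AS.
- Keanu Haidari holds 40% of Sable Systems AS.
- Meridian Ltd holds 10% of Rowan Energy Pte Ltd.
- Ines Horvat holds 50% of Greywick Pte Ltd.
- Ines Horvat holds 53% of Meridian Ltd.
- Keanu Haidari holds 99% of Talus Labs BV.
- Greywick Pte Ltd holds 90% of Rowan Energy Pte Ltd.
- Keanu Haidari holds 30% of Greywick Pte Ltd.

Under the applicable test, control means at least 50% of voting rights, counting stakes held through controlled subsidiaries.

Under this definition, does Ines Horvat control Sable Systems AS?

Ines holds 53% of Meridian, so Ines controls Meridian.
Ines holds 50% of Greywick, so Ines controls Greywick.
Greywick and Meridian together hold 90% + 10% = 100% of Rowan, so Ines controls Rowan.
Rowan holds 60% of Sable, so Ines controls Sable.

Yes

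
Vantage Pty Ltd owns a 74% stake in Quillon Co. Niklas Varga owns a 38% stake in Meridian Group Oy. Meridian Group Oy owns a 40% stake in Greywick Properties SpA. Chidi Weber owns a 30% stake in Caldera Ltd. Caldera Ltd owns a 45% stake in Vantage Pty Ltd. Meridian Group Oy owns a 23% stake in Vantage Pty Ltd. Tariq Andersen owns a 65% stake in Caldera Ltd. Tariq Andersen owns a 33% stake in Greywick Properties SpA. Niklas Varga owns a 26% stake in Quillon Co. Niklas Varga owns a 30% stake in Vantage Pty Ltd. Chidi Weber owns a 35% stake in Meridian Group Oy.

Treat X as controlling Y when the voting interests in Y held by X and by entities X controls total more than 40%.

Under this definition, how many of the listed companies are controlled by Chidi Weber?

Chidi's largest direct stake is 35% in Meridian, which does not meet the threshold.
Chidi controls 0 companies.

0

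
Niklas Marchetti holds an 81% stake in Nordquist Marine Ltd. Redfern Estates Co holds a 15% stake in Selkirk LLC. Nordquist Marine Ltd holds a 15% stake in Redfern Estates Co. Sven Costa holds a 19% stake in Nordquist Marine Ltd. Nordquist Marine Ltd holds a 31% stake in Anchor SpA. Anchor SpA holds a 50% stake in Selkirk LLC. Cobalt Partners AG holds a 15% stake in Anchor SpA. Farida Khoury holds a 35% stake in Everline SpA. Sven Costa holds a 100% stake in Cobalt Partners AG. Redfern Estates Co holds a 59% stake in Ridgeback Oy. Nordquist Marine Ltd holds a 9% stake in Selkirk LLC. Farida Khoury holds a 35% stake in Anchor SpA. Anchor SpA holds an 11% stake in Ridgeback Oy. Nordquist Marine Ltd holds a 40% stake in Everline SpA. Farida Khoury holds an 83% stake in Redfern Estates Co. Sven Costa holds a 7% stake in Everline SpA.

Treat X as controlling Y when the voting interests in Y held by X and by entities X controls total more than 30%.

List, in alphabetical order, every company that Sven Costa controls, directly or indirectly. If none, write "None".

Sven holds 100% of Cobalt, so Sven controls Cobalt.
No other company's threshold is met.

Cobalt Partners AG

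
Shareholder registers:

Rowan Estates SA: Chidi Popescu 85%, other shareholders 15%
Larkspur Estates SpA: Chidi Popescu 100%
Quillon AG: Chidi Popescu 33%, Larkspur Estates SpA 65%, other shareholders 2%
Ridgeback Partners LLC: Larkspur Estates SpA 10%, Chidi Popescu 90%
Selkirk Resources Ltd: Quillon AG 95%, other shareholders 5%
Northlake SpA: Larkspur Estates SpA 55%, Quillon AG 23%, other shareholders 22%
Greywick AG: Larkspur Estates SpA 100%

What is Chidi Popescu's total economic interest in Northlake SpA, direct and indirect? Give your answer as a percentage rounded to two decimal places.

Chidi reaches Northlake along 3 paths.
Via Larkspur: 100% × 55% = 55%.
Via Quillon: 33% × 23% = 7.59%.
Via Larkspur → Quillon: 100% × 65% × 23% = 14.95%.
Total: 55% + 7.59% + 14.95% = 77.54%.

77.54%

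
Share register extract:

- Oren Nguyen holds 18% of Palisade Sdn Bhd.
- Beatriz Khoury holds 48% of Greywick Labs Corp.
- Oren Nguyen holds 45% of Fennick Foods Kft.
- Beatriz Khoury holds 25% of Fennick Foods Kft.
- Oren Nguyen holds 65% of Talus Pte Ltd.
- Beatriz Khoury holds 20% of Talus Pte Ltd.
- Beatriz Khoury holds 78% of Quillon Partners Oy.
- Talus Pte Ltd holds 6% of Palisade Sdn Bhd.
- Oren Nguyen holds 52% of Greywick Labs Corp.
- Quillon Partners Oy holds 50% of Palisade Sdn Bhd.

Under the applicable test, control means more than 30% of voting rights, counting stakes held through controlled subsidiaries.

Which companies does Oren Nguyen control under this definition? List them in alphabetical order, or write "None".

Fennick Foods Kft, Greywick Labs Corp, Talus Pte Ltd

Oren holds 65% of Talus, so Oren controls Talus.
Oren holds 52% of Greywick, so Oren controls Greywick.
Oren holds 45% of Fennick, so Oren controls Fennick.
No other company's threshold is met.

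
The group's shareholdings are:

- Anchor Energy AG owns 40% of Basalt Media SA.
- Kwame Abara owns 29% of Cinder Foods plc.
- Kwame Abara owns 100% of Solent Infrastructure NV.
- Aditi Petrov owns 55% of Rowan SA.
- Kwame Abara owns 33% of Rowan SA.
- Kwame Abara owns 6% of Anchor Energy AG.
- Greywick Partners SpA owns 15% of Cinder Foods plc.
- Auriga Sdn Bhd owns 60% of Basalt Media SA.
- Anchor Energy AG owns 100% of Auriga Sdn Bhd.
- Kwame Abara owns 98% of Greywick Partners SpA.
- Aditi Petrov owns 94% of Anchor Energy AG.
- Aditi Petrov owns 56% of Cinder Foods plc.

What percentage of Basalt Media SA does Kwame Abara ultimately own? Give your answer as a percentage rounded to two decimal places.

6.00%

Kwame reaches Basalt along 2 paths.
Via Anchor: 6% × 40% = 2.4%.
Via Anchor → Auriga: 6% × 100% × 60% = 3.6%.
Total: 2.4% + 3.6% = 6%.
Rounded: 6.00%.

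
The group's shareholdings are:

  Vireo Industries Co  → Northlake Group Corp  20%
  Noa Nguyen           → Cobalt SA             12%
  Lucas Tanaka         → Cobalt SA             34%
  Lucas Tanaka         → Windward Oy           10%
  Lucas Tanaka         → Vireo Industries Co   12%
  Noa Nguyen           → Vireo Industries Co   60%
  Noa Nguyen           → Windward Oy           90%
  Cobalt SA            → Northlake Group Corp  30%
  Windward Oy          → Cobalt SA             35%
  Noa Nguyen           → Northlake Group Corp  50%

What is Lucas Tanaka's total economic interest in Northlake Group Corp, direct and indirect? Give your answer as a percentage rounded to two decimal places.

13.65%

Lucas reaches Northlake along 3 paths.
Via Vireo: 12% × 20% = 2.4%.
Via Cobalt: 34% × 30% = 10.2%.
Via Windward → Cobalt: 10% × 35% × 30% = 1.05%.
Total: 2.4% + 10.2% + 1.05% = 13.65%.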